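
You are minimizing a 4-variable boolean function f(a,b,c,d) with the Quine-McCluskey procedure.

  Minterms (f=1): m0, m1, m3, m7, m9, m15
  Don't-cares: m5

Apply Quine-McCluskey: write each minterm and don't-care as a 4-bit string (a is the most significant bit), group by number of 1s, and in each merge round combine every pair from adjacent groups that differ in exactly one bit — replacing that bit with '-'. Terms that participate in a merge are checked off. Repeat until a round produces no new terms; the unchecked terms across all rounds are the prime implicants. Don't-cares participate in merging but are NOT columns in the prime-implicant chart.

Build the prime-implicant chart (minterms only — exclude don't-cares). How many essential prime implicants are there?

4

size-2^0 implicants → 0000(✓)  0001(✓)  0011(✓)  0101(✓)  0111(✓)  1001(✓)  1111(✓)
size-2^1 implicants → -001  -111  0-01(✓)  0-11(✓)  00-1(✓)  000-  01-1(✓)
size-2^2 implicants → 0--1
Unchecked terms (primes): -001, -111, 0--1, 000-
Minterm coverage:
  m0 ⊆ 000- [E]
  m1 ⊆ -001,0--1,000-
  m3 ⊆ 0--1 [E]
  m7 ⊆ -111,0--1
  m9 ⊆ -001 [E]
  m15 ⊆ -111 [E]
E = {-001, -111, 0--1, 000-}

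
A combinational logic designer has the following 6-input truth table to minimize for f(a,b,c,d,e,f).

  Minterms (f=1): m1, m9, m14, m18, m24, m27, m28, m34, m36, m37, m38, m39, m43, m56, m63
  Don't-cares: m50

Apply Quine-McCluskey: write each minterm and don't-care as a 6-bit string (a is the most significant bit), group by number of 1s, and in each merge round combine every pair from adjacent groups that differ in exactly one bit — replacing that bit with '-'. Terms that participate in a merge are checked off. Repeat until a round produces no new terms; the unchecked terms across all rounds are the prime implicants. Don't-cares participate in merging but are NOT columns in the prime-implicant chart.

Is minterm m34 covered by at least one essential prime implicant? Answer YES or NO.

Round 0: 000001✓ 001001✓ 001110 010010✓ 011000✓ 011011 011100✓ 100010✓ 100100✓ 100101✓ 100110✓ 100111✓ 101011 110010✓ 111000✓ 111111
Round 1: -10010 -11000 00-001 011-00 1-0010 100-10 1001-0✓ 1001-1✓ 10010-✓ 10011-✓
Round 2: 1001--
PIs = {-10010, -11000, 00-001, 001110, 011-00, 011011, 1-0010, 100-10, 1001--, 101011, 111111}
Coverage chart:
  m1: 00-001 ←essential
  m9: 00-001 ←essential
  m14: 001110 ←essential
  m18: -10010 ←essential
  m24: -11000,011-00
  m27: 011011 ←essential
  m28: 011-00 ←essential
  m34: 1-0010,100-10
  m36: 1001-- ←essential
  m37: 1001-- ←essential
  m38: 100-10,1001--
  m39: 1001-- ←essential
  m43: 101011 ←essential
  m56: -11000 ←essential
  m63: 111111 ←essential
Essential: -10010, -11000, 00-001, 001110, 011-00, 011011, 1001--, 101011, 111111

NO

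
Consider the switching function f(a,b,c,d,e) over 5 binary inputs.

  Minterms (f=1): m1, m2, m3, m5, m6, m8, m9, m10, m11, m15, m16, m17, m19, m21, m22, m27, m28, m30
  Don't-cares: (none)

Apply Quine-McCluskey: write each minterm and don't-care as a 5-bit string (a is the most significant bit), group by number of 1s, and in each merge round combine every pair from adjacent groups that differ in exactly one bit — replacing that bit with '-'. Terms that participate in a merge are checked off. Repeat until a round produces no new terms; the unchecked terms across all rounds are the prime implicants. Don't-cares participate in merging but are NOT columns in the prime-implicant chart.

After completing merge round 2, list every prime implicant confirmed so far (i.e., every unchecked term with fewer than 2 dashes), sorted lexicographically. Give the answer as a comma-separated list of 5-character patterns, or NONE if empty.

-0110, 00-10, 01-11, 1-110, 1000-, 111-0

size-2^0 implicants → 00001(✓)  00010(✓)  00011(✓)  00101(✓)  00110(✓)  01000(✓)  01001(✓)  01010(✓)  01011(✓)  01111(✓)  10000(✓)  10001(✓)  10011(✓)  10101(✓)  10110(✓)  11011(✓)  11100(✓)  11110(✓)
size-2^1 implicants → -0001(✓)  -0011(✓)  -0101(✓)  -0110  -1011(✓)  0-001(✓)  0-010(✓)  0-011(✓)  00-01(✓)  00-10  000-1(✓)  0001-(✓)  01-11  010-0(✓)  010-1(✓)  0100-(✓)  0101-(✓)  1-011(✓)  1-110  10-01(✓)  100-1(✓)  1000-  111-0
size-2^2 implicants → --011  -0-01  -00-1  0-0-1  0-01-  010--
Unchecked terms (primes): --011, -0-01, -00-1, -0110, 0-0-1, 0-01-, 00-10, 01-11, 010--, 1-110, 1000-, 111-0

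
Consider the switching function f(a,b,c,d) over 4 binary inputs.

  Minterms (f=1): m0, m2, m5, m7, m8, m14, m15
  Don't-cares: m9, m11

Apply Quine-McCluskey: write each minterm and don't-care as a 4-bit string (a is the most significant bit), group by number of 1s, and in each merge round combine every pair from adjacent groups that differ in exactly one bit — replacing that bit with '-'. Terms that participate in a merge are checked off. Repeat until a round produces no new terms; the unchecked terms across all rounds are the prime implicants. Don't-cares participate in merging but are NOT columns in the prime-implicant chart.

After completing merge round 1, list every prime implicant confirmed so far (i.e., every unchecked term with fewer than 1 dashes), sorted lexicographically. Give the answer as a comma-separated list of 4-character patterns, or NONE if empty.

NONE

[col 0] 0000*, 0010*, 0101*, 0111*, 1000*, 1001*, 1011*, 1110*, 1111*
[col 1] -000, -111, 00-0, 01-1, 1-11, 10-1, 100-, 111-
Prime implicants: -000, -111, 00-0, 01-1, 1-11, 10-1, 100-, 111-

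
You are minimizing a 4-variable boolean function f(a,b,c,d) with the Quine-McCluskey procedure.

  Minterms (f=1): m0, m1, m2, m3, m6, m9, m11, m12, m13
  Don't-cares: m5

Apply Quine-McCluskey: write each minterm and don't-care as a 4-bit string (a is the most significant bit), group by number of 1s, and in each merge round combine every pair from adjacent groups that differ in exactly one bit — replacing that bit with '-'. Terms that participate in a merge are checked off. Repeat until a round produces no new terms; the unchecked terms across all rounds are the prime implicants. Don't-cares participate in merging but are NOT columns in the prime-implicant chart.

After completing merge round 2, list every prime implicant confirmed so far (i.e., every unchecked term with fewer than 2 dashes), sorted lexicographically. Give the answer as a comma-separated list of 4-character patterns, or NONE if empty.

size-2^0 implicants → 0000(✓)  0001(✓)  0010(✓)  0011(✓)  0101(✓)  0110(✓)  1001(✓)  1011(✓)  1100(✓)  1101(✓)
size-2^1 implicants → -001(✓)  -011(✓)  -101(✓)  0-01(✓)  0-10  00-0(✓)  00-1(✓)  000-(✓)  001-(✓)  1-01(✓)  10-1(✓)  110-
size-2^2 implicants → --01  -0-1  00--
Unchecked terms (primes): --01, -0-1, 0-10, 00--, 110-

0-10, 110-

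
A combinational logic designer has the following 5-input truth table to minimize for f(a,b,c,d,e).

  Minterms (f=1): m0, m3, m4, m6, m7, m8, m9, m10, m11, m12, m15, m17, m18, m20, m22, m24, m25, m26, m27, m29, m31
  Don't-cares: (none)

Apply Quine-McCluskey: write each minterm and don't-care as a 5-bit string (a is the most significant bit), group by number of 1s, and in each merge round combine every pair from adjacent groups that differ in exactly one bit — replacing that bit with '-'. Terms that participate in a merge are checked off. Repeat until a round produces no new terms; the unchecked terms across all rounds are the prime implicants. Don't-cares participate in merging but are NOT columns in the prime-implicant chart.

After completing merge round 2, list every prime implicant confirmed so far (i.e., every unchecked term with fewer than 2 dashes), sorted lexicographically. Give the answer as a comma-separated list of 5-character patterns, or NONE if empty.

Round 0: 00000✓ 00011✓ 00100✓ 00110✓ 00111✓ 01000✓ 01001✓ 01010✓ 01011✓ 01100✓ 01111✓ 10001✓ 10010✓ 10100✓ 10110✓ 11000✓ 11001✓ 11010✓ 11011✓ 11101✓ 11111✓
Round 1: -0100✓ -0110✓ -1000✓ -1001✓ -1010✓ -1011✓ -1111✓ 0-000✓ 0-011✓ 0-100✓ 0-111✓ 00-00✓ 00-11✓ 001-0✓ 0011- 01-00✓ 01-11✓ 010-0✓ 010-1✓ 0100-✓ 0101-✓ 1-001 1-010 10-10 101-0✓ 11-01✓ 11-11✓ 110-0✓ 110-1✓ 1100-✓ 1101-✓ 111-1✓
Round 2: -01-0 -1-11 -10-0✓ -10-1✓ -100-✓ -101-✓ 0--00 0--11 010--✓ 11--1 110--✓
Round 3: -10--
PIs = {-01-0, -1-11, -10--, 0--00, 0--11, 0011-, 1-001, 1-010, 10-10, 11--1}

0011-, 1-001, 1-010, 10-10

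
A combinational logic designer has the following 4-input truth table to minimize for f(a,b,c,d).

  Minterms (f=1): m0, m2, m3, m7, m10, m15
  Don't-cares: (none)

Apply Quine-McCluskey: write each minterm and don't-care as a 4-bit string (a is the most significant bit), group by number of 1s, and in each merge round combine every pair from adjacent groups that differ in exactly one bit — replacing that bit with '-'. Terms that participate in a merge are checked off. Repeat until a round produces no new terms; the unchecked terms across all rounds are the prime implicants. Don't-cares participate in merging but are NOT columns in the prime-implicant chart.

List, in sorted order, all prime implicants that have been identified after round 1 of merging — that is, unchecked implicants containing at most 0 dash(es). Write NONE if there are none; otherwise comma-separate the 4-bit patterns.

Round 0: 0000✓ 0010✓ 0011✓ 0111✓ 1010✓ 1111✓
Round 1: -010 -111 0-11 00-0 001-
PIs = {-010, -111, 0-11, 00-0, 001-}

NONE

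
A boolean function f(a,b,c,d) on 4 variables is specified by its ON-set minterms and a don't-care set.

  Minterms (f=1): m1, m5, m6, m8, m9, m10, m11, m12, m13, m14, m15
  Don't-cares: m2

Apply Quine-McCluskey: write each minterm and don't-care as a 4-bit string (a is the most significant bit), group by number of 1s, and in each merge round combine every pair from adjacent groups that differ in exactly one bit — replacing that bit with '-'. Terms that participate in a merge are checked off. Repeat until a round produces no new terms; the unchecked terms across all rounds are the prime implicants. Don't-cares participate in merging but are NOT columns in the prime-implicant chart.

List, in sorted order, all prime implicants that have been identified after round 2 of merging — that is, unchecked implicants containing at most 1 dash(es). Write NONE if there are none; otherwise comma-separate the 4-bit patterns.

NONE

Round 0: 0001✓ 0010✓ 0101✓ 0110✓ 1000✓ 1001✓ 1010✓ 1011✓ 1100✓ 1101✓ 1110✓ 1111✓
Round 1: -001✓ -010✓ -101✓ -110✓ 0-01✓ 0-10✓ 1-00✓ 1-01✓ 1-10✓ 1-11✓ 10-0✓ 10-1✓ 100-✓ 101-✓ 11-0✓ 11-1✓ 110-✓ 111-✓
Round 2: --01 --10 1--0✓ 1--1✓ 1-0-✓ 1-1-✓ 10--✓ 11--✓
Round 3: 1---
PIs = {--01, --10, 1---}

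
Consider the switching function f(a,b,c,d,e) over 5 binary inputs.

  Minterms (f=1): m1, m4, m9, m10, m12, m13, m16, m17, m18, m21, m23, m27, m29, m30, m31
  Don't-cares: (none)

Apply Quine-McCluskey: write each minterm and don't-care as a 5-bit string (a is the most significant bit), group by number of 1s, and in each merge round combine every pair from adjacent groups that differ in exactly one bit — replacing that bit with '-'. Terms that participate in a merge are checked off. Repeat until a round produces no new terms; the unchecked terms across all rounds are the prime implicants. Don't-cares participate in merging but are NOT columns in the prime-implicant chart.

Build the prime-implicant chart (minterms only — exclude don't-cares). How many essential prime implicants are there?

6

Round 0: 00001✓ 00100✓ 01001✓ 01010 01100✓ 01101✓ 10000✓ 10001✓ 10010✓ 10101✓ 10111✓ 11011✓ 11101✓ 11110✓ 11111✓
Round 1: -0001 -1101 0-001 0-100 01-01 0110- 1-101✓ 1-111✓ 10-01 100-0 1000- 101-1✓ 11-11 111-1✓ 1111-
Round 2: 1-1-1
PIs = {-0001, -1101, 0-001, 0-100, 01-01, 01010, 0110-, 1-1-1, 10-01, 100-0, 1000-, 11-11, 1111-}
Coverage chart:
  m1: -0001,0-001
  m4: 0-100 ←essential
  m9: 0-001,01-01
  m10: 01010 ←essential
  m12: 0-100,0110-
  m13: -1101,01-01,0110-
  m16: 100-0,1000-
  m17: -0001,10-01,1000-
  m18: 100-0 ←essential
  m21: 1-1-1,10-01
  m23: 1-1-1 ←essential
  m27: 11-11 ←essential
  m29: -1101,1-1-1
  m30: 1111- ←essential
  m31: 1-1-1,11-11,1111-
Essential: 0-100, 01010, 1-1-1, 100-0, 11-11, 1111-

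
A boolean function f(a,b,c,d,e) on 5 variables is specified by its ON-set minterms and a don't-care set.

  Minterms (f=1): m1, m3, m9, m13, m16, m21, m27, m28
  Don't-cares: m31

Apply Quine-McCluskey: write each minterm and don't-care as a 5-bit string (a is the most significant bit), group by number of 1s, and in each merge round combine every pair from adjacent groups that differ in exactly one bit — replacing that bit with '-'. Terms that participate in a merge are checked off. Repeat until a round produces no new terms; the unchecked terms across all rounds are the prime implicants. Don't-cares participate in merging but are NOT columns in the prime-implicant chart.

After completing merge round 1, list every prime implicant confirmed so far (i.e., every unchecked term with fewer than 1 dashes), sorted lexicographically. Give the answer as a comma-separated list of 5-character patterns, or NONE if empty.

size-2^0 implicants → 00001(✓)  00011(✓)  01001(✓)  01101(✓)  10000  10101  11011(✓)  11100  11111(✓)
size-2^1 implicants → 0-001  000-1  01-01  11-11
Unchecked terms (primes): 0-001, 000-1, 01-01, 10000, 10101, 11-11, 11100

10000, 10101, 11100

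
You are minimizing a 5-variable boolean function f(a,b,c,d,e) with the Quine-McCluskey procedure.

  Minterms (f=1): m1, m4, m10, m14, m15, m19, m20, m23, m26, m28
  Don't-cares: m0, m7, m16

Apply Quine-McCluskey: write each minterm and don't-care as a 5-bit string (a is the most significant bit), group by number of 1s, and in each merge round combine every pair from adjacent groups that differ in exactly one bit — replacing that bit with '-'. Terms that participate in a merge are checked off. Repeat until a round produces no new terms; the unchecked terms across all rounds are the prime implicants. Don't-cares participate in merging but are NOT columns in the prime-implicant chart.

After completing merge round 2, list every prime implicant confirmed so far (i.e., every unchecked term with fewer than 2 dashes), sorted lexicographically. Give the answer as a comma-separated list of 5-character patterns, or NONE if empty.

-0111, -1010, 0-111, 0000-, 01-10, 0111-, 1-100, 10-11

size-2^0 implicants → 00000(✓)  00001(✓)  00100(✓)  00111(✓)  01010(✓)  01110(✓)  01111(✓)  10000(✓)  10011(✓)  10100(✓)  10111(✓)  11010(✓)  11100(✓)
size-2^1 implicants → -0000(✓)  -0100(✓)  -0111  -1010  0-111  00-00(✓)  0000-  01-10  0111-  1-100  10-00(✓)  10-11
size-2^2 implicants → -0-00
Unchecked terms (primes): -0-00, -0111, -1010, 0-111, 0000-, 01-10, 0111-, 1-100, 10-11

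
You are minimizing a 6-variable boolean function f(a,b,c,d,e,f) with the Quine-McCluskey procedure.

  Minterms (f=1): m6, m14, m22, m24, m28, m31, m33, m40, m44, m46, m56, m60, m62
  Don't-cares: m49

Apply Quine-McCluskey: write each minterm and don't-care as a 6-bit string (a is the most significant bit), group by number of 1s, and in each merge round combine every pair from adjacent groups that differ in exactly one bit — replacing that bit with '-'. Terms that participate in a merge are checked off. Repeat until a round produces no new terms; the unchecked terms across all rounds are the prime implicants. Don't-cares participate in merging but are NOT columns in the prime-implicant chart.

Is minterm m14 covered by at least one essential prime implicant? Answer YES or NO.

Round 0: 000110✓ 001110✓ 010110✓ 011000✓ 011100✓ 011111 100001✓ 101000✓ 101100✓ 101110✓ 110001✓ 111000✓ 111100✓ 111110✓
Round 1: -01110 -11000✓ -11100✓ 0-0110 00-110 011-00✓ 1-0001 1-1000✓ 1-1100✓ 1-1110✓ 101-00✓ 1011-0✓ 111-00✓ 1111-0✓
Round 2: -11-00 1-1-00 1-11-0
PIs = {-01110, -11-00, 0-0110, 00-110, 011111, 1-0001, 1-1-00, 1-11-0}
Coverage chart:
  m6: 0-0110,00-110
  m14: -01110,00-110
  m22: 0-0110 ←essential
  m24: -11-00 ←essential
  m28: -11-00 ←essential
  m31: 011111 ←essential
  m33: 1-0001 ←essential
  m40: 1-1-00 ←essential
  m44: 1-1-00,1-11-0
  m46: -01110,1-11-0
  m56: -11-00,1-1-00
  m60: -11-00,1-1-00,1-11-0
  m62: 1-11-0 ←essential
Essential: -11-00, 0-0110, 011111, 1-0001, 1-1-00, 1-11-0

NO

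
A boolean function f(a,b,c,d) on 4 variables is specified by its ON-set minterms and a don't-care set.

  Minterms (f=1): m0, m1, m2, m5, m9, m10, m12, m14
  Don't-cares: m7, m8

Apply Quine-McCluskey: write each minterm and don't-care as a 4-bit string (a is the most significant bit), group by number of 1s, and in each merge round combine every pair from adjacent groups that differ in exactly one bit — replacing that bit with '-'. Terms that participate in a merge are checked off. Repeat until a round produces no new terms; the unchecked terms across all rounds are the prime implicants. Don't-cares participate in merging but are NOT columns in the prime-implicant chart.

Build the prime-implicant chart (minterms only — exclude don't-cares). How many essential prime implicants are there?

3

[col 0] 0000*, 0001*, 0010*, 0101*, 0111*, 1000*, 1001*, 1010*, 1100*, 1110*
[col 1] -000*, -001*, -010*, 0-01, 00-0*, 000-*, 01-1, 1-00*, 1-10*, 10-0*, 100-*, 11-0*
[col 2] -0-0, -00-, 1--0
Prime implicants: -0-0, -00-, 0-01, 01-1, 1--0
PI chart (minterm → PIs covering it):
  0 | -0-0,-00-
  1 | -00-,0-01
  2 | -0-0  (sole → essential)
  5 | 0-01,01-1
  9 | -00-  (sole → essential)
  10 | -0-0,1--0
  12 | 1--0  (sole → essential)
  14 | 1--0  (sole → essential)
Essential prime implicants: -0-0, -00-, 1--0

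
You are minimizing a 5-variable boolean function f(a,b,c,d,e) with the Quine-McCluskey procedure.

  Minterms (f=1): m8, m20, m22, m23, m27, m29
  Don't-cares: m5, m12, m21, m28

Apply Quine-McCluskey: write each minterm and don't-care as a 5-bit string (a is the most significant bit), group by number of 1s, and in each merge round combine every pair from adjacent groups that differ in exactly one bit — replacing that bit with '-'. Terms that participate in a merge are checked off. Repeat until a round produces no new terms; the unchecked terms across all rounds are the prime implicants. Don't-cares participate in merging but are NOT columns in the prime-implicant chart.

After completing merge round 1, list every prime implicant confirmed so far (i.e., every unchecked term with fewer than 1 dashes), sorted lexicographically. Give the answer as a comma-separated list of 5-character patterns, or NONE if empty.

Round 0: 00101✓ 01000✓ 01100✓ 10100✓ 10101✓ 10110✓ 10111✓ 11011 11100✓ 11101✓
Round 1: -0101 -1100 01-00 1-100✓ 1-101✓ 101-0✓ 101-1✓ 1010-✓ 1011-✓ 1110-✓
Round 2: 1-10- 101--
PIs = {-0101, -1100, 01-00, 1-10-, 101--, 11011}

11011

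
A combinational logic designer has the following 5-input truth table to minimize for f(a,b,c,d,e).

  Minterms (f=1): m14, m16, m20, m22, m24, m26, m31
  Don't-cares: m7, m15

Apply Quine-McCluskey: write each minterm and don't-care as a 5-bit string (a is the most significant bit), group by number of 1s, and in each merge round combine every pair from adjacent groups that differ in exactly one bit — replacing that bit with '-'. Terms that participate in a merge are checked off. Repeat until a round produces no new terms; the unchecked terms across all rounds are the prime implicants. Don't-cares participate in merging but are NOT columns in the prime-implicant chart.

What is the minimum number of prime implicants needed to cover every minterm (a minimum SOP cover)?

size-2^0 implicants → 00111(✓)  01110(✓)  01111(✓)  10000(✓)  10100(✓)  10110(✓)  11000(✓)  11010(✓)  11111(✓)
size-2^1 implicants → -1111  0-111  0111-  1-000  10-00  101-0  110-0
Unchecked terms (primes): -1111, 0-111, 0111-, 1-000, 10-00, 101-0, 110-0
Minterm coverage:
  m14 ⊆ 0111- [E]
  m16 ⊆ 1-000,10-00
  m20 ⊆ 10-00,101-0
  m22 ⊆ 101-0 [E]
  m24 ⊆ 1-000,110-0
  m26 ⊆ 110-0 [E]
  m31 ⊆ -1111 [E]
E = {-1111, 0111-, 101-0, 110-0}
Petrick residual → 1-000
Cover = bcde + a'bcd + ac'd'e' + ab'ce' + abc'e'  |cover|=5

5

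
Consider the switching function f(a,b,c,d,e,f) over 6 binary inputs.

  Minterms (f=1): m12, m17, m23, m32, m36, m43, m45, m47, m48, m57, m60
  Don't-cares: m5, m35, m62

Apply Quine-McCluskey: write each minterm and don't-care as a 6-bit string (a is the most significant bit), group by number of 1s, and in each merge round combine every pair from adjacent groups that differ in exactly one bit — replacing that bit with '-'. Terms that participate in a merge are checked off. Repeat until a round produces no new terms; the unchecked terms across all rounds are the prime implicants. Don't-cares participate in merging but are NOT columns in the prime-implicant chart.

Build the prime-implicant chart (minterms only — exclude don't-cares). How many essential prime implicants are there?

size-2^0 implicants → 000101  001100  010001  010111  100000(✓)  100011(✓)  100100(✓)  101011(✓)  101101(✓)  101111(✓)  110000(✓)  111001  111100(✓)  111110(✓)
size-2^1 implicants → 1-0000  10-011  100-00  101-11  1011-1  1111-0
Unchecked terms (primes): 000101, 001100, 010001, 010111, 1-0000, 10-011, 100-00, 101-11, 1011-1, 111001, 1111-0
Minterm coverage:
  m12 ⊆ 001100 [E]
  m17 ⊆ 010001 [E]
  m23 ⊆ 010111 [E]
  m32 ⊆ 1-0000,100-00
  m36 ⊆ 100-00 [E]
  m43 ⊆ 10-011,101-11
  m45 ⊆ 1011-1 [E]
  m47 ⊆ 101-11,1011-1
  m48 ⊆ 1-0000 [E]
  m57 ⊆ 111001 [E]
  m60 ⊆ 1111-0 [E]
E = {001100, 010001, 010111, 1-0000, 100-00, 1011-1, 111001, 1111-0}

8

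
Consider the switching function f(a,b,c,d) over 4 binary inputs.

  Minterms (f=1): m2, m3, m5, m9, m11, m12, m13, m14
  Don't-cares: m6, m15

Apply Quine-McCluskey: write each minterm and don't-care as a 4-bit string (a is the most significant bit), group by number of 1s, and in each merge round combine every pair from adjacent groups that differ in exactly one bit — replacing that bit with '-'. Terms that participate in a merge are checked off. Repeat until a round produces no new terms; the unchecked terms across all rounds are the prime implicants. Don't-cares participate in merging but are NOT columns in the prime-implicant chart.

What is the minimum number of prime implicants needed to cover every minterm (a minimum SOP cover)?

4

Round 0: 0010✓ 0011✓ 0101✓ 0110✓ 1001✓ 1011✓ 1100✓ 1101✓ 1110✓ 1111✓
Round 1: -011 -101 -110 0-10 001- 1-01✓ 1-11✓ 10-1✓ 11-0✓ 11-1✓ 110-✓ 111-✓
Round 2: 1--1 11--
PIs = {-011, -101, -110, 0-10, 001-, 1--1, 11--}
Coverage chart:
  m2: 0-10,001-
  m3: -011,001-
  m5: -101 ←essential
  m9: 1--1 ←essential
  m11: -011,1--1
  m12: 11-- ←essential
  m13: -101,1--1,11--
  m14: -110,11--
Essential: -101, 1--1, 11--
Petrick residual → 001-
Min cover (4 terms): bc'd + a'b'c + ad + ab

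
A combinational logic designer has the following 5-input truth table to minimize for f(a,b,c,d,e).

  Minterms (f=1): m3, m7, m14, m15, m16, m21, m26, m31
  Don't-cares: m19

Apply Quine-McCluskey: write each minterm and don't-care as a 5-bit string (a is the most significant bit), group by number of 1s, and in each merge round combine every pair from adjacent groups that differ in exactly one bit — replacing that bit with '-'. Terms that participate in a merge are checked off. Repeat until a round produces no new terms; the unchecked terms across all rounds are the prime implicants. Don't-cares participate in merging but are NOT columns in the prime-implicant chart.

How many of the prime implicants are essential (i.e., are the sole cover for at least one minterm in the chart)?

[col 0] 00011*, 00111*, 01110*, 01111*, 10000, 10011*, 10101, 11010, 11111*
[col 1] -0011, -1111, 0-111, 00-11, 0111-
Prime implicants: -0011, -1111, 0-111, 00-11, 0111-, 10000, 10101, 11010
PI chart (minterm → PIs covering it):
  3 | -0011,00-11
  7 | 0-111,00-11
  14 | 0111-  (sole → essential)
  15 | -1111,0-111,0111-
  16 | 10000  (sole → essential)
  21 | 10101  (sole → essential)
  26 | 11010  (sole → essential)
  31 | -1111  (sole → essential)
Essential prime implicants: -1111, 0111-, 10000, 10101, 11010

5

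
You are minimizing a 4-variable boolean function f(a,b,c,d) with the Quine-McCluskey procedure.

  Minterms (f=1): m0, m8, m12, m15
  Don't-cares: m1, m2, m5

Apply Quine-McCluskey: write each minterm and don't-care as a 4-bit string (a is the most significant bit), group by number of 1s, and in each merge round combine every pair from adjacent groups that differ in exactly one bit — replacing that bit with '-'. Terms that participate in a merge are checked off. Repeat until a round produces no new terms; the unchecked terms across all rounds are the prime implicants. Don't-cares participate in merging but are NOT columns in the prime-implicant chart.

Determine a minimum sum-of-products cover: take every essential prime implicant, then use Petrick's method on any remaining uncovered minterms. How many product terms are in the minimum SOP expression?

3

Round 0: 0000✓ 0001✓ 0010✓ 0101✓ 1000✓ 1100✓ 1111
Round 1: -000 0-01 00-0 000- 1-00
PIs = {-000, 0-01, 00-0, 000-, 1-00, 1111}
Coverage chart:
  m0: -000,00-0,000-
  m8: -000,1-00
  m12: 1-00 ←essential
  m15: 1111 ←essential
Essential: 1-00, 1111
Petrick residual → -000
Min cover (3 terms): b'c'd' + ac'd' + abcd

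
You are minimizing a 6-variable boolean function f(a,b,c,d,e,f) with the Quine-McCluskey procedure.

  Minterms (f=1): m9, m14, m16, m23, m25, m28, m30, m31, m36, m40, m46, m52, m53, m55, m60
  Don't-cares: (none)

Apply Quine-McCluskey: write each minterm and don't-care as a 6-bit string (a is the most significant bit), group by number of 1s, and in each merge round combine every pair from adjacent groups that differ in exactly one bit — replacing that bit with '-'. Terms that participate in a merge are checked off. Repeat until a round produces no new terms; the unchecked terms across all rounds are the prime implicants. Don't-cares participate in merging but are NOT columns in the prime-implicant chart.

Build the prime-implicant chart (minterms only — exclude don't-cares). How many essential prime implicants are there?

5

Round 0: 001001✓ 001110✓ 010000 010111✓ 011001✓ 011100✓ 011110✓ 011111✓ 100100✓ 101000 101110✓ 110100✓ 110101✓ 110111✓ 111100✓
Round 1: -01110 -10111 -11100 0-1001 0-1110 01-111 0111-0 01111- 1-0100 11-100 1101-1 11010-
PIs = {-01110, -10111, -11100, 0-1001, 0-1110, 01-111, 010000, 0111-0, 01111-, 1-0100, 101000, 11-100, 1101-1, 11010-}
Coverage chart:
  m9: 0-1001 ←essential
  m14: -01110,0-1110
  m16: 010000 ←essential
  m23: -10111,01-111
  m25: 0-1001 ←essential
  m28: -11100,0111-0
  m30: 0-1110,0111-0,01111-
  m31: 01-111,01111-
  m36: 1-0100 ←essential
  m40: 101000 ←essential
  m46: -01110 ←essential
  m52: 1-0100,11-100,11010-
  m53: 1101-1,11010-
  m55: -10111,1101-1
  m60: -11100,11-100
Essential: -01110, 0-1001, 010000, 1-0100, 101000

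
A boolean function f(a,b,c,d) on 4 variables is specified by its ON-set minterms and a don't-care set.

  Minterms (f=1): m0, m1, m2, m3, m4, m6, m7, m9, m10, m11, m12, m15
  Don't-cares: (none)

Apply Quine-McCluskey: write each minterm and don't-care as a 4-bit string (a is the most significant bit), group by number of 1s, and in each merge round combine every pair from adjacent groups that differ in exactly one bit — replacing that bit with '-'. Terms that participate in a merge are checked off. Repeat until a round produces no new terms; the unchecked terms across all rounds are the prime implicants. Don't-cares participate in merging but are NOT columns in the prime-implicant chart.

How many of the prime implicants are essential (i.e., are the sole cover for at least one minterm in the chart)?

[col 0] 0000*, 0001*, 0010*, 0011*, 0100*, 0110*, 0111*, 1001*, 1010*, 1011*, 1100*, 1111*
[col 1] -001*, -010*, -011*, -100, -111*, 0-00*, 0-10*, 0-11*, 00-0*, 00-1*, 000-*, 001-*, 01-0*, 011-*, 1-11*, 10-1*, 101-*
[col 2] --11, -0-1, -01-, 0--0, 0-1-, 00--
Prime implicants: --11, -0-1, -01-, -100, 0--0, 0-1-, 00--
PI chart (minterm → PIs covering it):
  0 | 0--0,00--
  1 | -0-1,00--
  2 | -01-,0--0,0-1-,00--
  3 | --11,-0-1,-01-,0-1-,00--
  4 | -100,0--0
  6 | 0--0,0-1-
  7 | --11,0-1-
  9 | -0-1  (sole → essential)
  10 | -01-  (sole → essential)
  11 | --11,-0-1,-01-
  12 | -100  (sole → essential)
  15 | --11  (sole → essential)
Essential prime implicants: --11, -0-1, -01-, -100

4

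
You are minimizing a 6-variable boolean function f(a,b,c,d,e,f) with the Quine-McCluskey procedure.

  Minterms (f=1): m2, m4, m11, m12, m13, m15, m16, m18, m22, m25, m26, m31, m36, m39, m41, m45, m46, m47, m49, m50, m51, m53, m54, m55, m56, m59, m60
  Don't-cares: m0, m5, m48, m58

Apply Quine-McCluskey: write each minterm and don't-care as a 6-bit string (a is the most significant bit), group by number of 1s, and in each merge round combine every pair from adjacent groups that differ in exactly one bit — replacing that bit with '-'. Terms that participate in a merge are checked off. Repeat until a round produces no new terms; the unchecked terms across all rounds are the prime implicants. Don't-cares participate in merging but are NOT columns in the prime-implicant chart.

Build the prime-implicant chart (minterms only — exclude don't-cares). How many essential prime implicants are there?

13

[col 0] 000000*, 000010*, 000100*, 000101*, 001011*, 001100*, 001101*, 001111*, 010000*, 010010*, 010110*, 011001, 011010*, 011111*, 100100*, 100111*, 101001*, 101101*, 101110*, 101111*, 110000*, 110001*, 110010*, 110011*, 110101*, 110110*, 110111*, 111000*, 111010*, 111011*, 111100*
[col 1] -00100, -01101*, -01111*, -10000*, -10010*, -10110*, -11010*, 0-0000*, 0-0010*, 0-1111, 00-100*, 00-101*, 000-00, 0000-0*, 00010-*, 001-11, 0011-1*, 00110-*, 01-010*, 010-10*, 0100-0*, 1-0111, 10-111, 101-01, 1011-1*, 10111-, 11-000*, 11-010*, 11-011*, 110-01*, 110-10*, 110-11*, 1100-0*, 1100-1*, 11000-*, 11001-*, 1101-1*, 11011-*, 111-00, 1110-0*, 11101-*
[col 2] -011-1, -1-010, -10-10, -100-0, 0-00-0, 00-10-, 11-0-0, 11-01-, 110--1, 110-1-, 1100--
Prime implicants: -00100, -011-1, -1-010, -10-10, -100-0, 0-00-0, 0-1111, 00-10-, 000-00, 001-11, 011001, 1-0111, 10-111, 101-01, 10111-, 11-0-0, 11-01-, 110--1, 110-1-, 1100--, 111-00
PI chart (minterm → PIs covering it):
  2 | 0-00-0  (sole → essential)
  4 | -00100,00-10-,000-00
  11 | 001-11  (sole → essential)
  12 | 00-10-  (sole → essential)
  13 | -011-1,00-10-
  15 | -011-1,0-1111,001-11
  16 | -100-0,0-00-0
  18 | -1-010,-10-10,-100-0,0-00-0
  22 | -10-10  (sole → essential)
  25 | 011001  (sole → essential)
  26 | -1-010  (sole → essential)
  31 | 0-1111  (sole → essential)
  36 | -00100  (sole → essential)
  39 | 1-0111,10-111
  41 | 101-01  (sole → essential)
  45 | -011-1,101-01
  46 | 10111-  (sole → essential)
  47 | -011-1,10-111,10111-
  49 | 110--1,1100--
  50 | -1-010,-10-10,-100-0,11-0-0,11-01-,110-1-,1100--
  51 | 11-01-,110--1,110-1-,1100--
  53 | 110--1  (sole → essential)
  54 | -10-10,110-1-
  55 | 1-0111,110--1,110-1-
  56 | 11-0-0,111-00
  59 | 11-01-  (sole → essential)
  60 | 111-00  (sole → essential)
Essential prime implicants: -00100, -1-010, -10-10, 0-00-0, 0-1111, 00-10-, 001-11, 011001, 101-01, 10111-, 11-01-, 110--1, 111-00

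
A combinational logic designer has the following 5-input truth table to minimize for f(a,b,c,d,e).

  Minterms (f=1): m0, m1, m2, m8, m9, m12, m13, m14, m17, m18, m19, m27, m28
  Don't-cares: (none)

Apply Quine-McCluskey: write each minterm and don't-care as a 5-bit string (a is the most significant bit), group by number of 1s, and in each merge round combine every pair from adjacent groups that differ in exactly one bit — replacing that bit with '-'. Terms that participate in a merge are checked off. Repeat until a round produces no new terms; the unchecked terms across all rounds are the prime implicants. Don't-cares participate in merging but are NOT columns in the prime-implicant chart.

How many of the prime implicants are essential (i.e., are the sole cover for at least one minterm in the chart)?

[col 0] 00000*, 00001*, 00010*, 01000*, 01001*, 01100*, 01101*, 01110*, 10001*, 10010*, 10011*, 11011*, 11100*
[col 1] -0001, -0010, -1100, 0-000*, 0-001*, 000-0, 0000-*, 01-00*, 01-01*, 0100-*, 011-0, 0110-*, 1-011, 100-1, 1001-
[col 2] 0-00-, 01-0-
Prime implicants: -0001, -0010, -1100, 0-00-, 000-0, 01-0-, 011-0, 1-011, 100-1, 1001-
PI chart (minterm → PIs covering it):
  0 | 0-00-,000-0
  1 | -0001,0-00-
  2 | -0010,000-0
  8 | 0-00-,01-0-
  9 | 0-00-,01-0-
  12 | -1100,01-0-,011-0
  13 | 01-0-  (sole → essential)
  14 | 011-0  (sole → essential)
  17 | -0001,100-1
  18 | -0010,1001-
  19 | 1-011,100-1,1001-
  27 | 1-011  (sole → essential)
  28 | -1100  (sole → essential)
Essential prime implicants: -1100, 01-0-, 011-0, 1-011

4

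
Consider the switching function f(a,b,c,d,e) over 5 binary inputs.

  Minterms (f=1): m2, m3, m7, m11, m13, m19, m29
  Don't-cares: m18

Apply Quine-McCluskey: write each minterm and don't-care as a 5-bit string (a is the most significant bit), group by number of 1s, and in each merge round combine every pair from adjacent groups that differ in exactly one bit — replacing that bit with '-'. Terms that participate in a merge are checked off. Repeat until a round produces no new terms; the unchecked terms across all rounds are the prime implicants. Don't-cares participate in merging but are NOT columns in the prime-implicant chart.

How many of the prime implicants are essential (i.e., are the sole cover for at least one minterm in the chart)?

4

[col 0] 00010*, 00011*, 00111*, 01011*, 01101*, 10010*, 10011*, 11101*
[col 1] -0010*, -0011*, -1101, 0-011, 00-11, 0001-*, 1001-*
[col 2] -001-
Prime implicants: -001-, -1101, 0-011, 00-11
PI chart (minterm → PIs covering it):
  2 | -001-  (sole → essential)
  3 | -001-,0-011,00-11
  7 | 00-11  (sole → essential)
  11 | 0-011  (sole → essential)
  13 | -1101  (sole → essential)
  19 | -001-  (sole → essential)
  29 | -1101  (sole → essential)
Essential prime implicants: -001-, -1101, 0-011, 00-11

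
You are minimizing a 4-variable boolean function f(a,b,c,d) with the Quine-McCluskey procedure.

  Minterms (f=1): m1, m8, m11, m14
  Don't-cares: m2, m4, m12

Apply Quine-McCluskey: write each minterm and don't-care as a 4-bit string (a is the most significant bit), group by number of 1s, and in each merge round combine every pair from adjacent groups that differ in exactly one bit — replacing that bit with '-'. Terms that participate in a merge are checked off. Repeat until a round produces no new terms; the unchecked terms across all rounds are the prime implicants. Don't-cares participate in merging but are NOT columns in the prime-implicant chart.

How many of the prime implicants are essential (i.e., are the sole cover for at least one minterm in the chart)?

4

Round 0: 0001 0010 0100✓ 1000✓ 1011 1100✓ 1110✓
Round 1: -100 1-00 11-0
PIs = {-100, 0001, 0010, 1-00, 1011, 11-0}
Coverage chart:
  m1: 0001 ←essential
  m8: 1-00 ←essential
  m11: 1011 ←essential
  m14: 11-0 ←essential
Essential: 0001, 1-00, 1011, 11-0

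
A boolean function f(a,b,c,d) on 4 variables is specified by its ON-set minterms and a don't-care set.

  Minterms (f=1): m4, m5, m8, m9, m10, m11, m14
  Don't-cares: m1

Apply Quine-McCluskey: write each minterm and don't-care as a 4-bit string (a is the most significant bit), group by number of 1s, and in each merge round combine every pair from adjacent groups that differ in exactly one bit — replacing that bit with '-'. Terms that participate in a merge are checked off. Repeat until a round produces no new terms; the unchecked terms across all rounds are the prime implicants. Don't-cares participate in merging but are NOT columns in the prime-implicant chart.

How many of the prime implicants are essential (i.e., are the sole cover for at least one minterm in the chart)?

3

size-2^0 implicants → 0001(✓)  0100(✓)  0101(✓)  1000(✓)  1001(✓)  1010(✓)  1011(✓)  1110(✓)
size-2^1 implicants → -001  0-01  010-  1-10  10-0(✓)  10-1(✓)  100-(✓)  101-(✓)
size-2^2 implicants → 10--
Unchecked terms (primes): -001, 0-01, 010-, 1-10, 10--
Minterm coverage:
  m4 ⊆ 010- [E]
  m5 ⊆ 0-01,010-
  m8 ⊆ 10-- [E]
  m9 ⊆ -001,10--
  m10 ⊆ 1-10,10--
  m11 ⊆ 10-- [E]
  m14 ⊆ 1-10 [E]
E = {010-, 1-10, 10--}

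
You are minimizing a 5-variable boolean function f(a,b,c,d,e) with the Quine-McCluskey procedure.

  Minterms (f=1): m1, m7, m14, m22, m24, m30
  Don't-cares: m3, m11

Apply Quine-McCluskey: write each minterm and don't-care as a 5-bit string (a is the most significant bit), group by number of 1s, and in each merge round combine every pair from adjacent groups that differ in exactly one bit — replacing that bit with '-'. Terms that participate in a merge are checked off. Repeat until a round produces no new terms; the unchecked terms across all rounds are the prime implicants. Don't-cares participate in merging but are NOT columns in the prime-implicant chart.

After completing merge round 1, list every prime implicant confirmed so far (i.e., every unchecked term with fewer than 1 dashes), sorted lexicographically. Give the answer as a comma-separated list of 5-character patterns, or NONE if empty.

size-2^0 implicants → 00001(✓)  00011(✓)  00111(✓)  01011(✓)  01110(✓)  10110(✓)  11000  11110(✓)
size-2^1 implicants → -1110  0-011  00-11  000-1  1-110
Unchecked terms (primes): -1110, 0-011, 00-11, 000-1, 1-110, 11000

11000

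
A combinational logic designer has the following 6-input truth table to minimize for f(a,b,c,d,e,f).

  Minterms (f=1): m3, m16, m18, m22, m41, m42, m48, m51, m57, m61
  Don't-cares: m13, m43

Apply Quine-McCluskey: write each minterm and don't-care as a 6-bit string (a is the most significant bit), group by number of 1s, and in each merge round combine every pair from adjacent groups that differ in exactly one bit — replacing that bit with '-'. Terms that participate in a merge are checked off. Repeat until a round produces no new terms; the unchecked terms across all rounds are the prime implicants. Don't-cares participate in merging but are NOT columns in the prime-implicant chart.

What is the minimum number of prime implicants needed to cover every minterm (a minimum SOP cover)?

size-2^0 implicants → 000011  001101  010000(✓)  010010(✓)  010110(✓)  101001(✓)  101010(✓)  101011(✓)  110000(✓)  110011  111001(✓)  111101(✓)
size-2^1 implicants → -10000  010-10  0100-0  1-1001  1010-1  10101-  111-01
Unchecked terms (primes): -10000, 000011, 001101, 010-10, 0100-0, 1-1001, 1010-1, 10101-, 110011, 111-01
Minterm coverage:
  m3 ⊆ 000011 [E]
  m16 ⊆ -10000,0100-0
  m18 ⊆ 010-10,0100-0
  m22 ⊆ 010-10 [E]
  m41 ⊆ 1-1001,1010-1
  m42 ⊆ 10101- [E]
  m48 ⊆ -10000 [E]
  m51 ⊆ 110011 [E]
  m57 ⊆ 1-1001,111-01
  m61 ⊆ 111-01 [E]
E = {-10000, 000011, 010-10, 10101-, 110011, 111-01}
Petrick residual → 1-1001
Cover = bc'd'e'f' + a'b'c'd'ef + a'bc'ef' + acd'e'f + ab'cd'e + abc'd'ef + abce'f  |cover|=7

7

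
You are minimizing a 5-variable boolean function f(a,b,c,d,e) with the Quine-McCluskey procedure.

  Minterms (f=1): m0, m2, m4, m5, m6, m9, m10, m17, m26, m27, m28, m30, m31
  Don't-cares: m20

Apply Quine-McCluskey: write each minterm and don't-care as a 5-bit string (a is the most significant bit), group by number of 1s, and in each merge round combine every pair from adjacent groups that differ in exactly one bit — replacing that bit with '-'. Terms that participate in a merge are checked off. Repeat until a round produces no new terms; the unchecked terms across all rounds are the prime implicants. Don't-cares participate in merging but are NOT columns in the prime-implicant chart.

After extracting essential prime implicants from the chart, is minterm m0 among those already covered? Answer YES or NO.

YES

size-2^0 implicants → 00000(✓)  00010(✓)  00100(✓)  00101(✓)  00110(✓)  01001  01010(✓)  10001  10100(✓)  11010(✓)  11011(✓)  11100(✓)  11110(✓)  11111(✓)
size-2^1 implicants → -0100  -1010  0-010  00-00(✓)  00-10(✓)  000-0(✓)  001-0(✓)  0010-  1-100  11-10(✓)  11-11(✓)  1101-(✓)  111-0  1111-(✓)
size-2^2 implicants → 00--0  11-1-
Unchecked terms (primes): -0100, -1010, 0-010, 00--0, 0010-, 01001, 1-100, 10001, 11-1-, 111-0
Minterm coverage:
  m0 ⊆ 00--0 [E]
  m2 ⊆ 0-010,00--0
  m4 ⊆ -0100,00--0,0010-
  m5 ⊆ 0010- [E]
  m6 ⊆ 00--0 [E]
  m9 ⊆ 01001 [E]
  m10 ⊆ -1010,0-010
  m17 ⊆ 10001 [E]
  m26 ⊆ -1010,11-1-
  m27 ⊆ 11-1- [E]
  m28 ⊆ 1-100,111-0
  m30 ⊆ 11-1-,111-0
  m31 ⊆ 11-1- [E]
E = {00--0, 0010-, 01001, 10001, 11-1-}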